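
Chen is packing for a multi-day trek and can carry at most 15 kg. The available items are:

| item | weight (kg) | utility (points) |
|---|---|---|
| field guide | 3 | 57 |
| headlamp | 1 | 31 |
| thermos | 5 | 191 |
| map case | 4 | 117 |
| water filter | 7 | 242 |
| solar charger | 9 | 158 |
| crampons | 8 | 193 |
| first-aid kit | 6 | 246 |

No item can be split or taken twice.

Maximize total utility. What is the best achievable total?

Greedy by ratio would take field guide + headlamp + thermos + first-aid kit: 15 kg used, total 525.
The 4 kg tied up in field guide and headlamp is better spent on map case — total rises to 554 (15 kg).
That's the maximum — no swap from here does better than 554.

554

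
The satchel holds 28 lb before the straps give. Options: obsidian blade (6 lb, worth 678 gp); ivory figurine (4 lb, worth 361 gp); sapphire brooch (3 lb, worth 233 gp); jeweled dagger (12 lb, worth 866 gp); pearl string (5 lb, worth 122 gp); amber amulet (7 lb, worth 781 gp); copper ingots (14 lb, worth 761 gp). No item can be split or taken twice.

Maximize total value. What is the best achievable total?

2558

A density-first pass picks obsidian blade + ivory figurine + sapphire brooch + pearl string + amber amulet — 2175 at 25 lb.
The 9 lb tied up in ivory figurine and pearl string is better spent on jeweled dagger — total rises to 2558 (28 lb).
Runner-up obsidian blade + jeweled dagger + amber amulet tops out at 2325.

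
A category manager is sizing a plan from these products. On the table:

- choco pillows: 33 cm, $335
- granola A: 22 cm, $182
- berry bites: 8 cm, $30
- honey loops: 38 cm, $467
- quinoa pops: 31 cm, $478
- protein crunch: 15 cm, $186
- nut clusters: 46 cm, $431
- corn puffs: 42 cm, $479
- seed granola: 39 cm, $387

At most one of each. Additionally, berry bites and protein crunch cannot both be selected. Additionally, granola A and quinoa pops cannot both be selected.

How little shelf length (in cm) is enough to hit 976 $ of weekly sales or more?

79

Look for the lowest-shelf combination reaching 976.
Taking choco pillows + quinoa pops + protein crunch gives 999 (≥ 976) for 79 cm.
Any bundle with less than 79 cm falls short of 976.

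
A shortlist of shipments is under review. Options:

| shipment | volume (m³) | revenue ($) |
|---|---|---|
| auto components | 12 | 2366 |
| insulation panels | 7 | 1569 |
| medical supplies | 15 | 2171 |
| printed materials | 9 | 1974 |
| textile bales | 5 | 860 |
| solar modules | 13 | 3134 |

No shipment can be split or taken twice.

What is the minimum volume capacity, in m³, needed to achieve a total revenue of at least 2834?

13

Look for the lowest-volume combination reaching 2834.
solar modules reaches 3134 using 13 m³.
Below 13 m³ the best achievable stays under 2834.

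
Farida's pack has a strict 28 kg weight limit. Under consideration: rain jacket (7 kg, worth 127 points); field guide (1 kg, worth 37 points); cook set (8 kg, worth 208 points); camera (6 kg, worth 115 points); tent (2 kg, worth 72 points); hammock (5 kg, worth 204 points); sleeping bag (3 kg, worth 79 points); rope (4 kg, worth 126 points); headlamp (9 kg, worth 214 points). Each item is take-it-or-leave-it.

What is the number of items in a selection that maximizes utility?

5

Optimal total is 824.
For example cook set + tent + hammock + rope + headlamp achieves it, using 28 kg.
Any selection reaching 824 contains exactly 5 items.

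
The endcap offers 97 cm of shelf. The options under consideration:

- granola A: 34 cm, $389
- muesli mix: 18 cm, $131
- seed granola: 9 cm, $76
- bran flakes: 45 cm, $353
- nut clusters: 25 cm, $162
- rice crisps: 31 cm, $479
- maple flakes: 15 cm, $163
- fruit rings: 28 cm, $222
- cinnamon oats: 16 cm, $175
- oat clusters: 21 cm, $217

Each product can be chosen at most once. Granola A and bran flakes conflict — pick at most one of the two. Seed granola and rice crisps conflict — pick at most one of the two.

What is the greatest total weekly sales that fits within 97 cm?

The ratio ordering already packs tightly: granola A + rice crisps + maple flakes + cinnamon oats, 96 cm, 1206.
Runner-up rice crisps + fruit rings + cinnamon oats + oat clusters tops out at 1093.

1206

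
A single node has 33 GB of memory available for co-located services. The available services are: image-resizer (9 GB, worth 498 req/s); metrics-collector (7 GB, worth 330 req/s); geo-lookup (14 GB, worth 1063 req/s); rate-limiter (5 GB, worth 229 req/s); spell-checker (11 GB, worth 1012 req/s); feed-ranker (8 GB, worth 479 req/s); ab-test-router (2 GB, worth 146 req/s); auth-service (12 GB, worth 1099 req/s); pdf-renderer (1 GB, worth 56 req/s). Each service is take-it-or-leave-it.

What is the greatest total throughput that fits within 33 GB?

Best packing: spell-checker + feed-ranker + ab-test-router + auth-service — 33 GB, 2736 total.

2736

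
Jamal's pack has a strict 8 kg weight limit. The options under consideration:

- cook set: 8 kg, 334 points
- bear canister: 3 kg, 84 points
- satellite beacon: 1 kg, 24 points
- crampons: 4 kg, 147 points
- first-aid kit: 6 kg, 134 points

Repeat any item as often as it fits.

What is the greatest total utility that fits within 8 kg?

334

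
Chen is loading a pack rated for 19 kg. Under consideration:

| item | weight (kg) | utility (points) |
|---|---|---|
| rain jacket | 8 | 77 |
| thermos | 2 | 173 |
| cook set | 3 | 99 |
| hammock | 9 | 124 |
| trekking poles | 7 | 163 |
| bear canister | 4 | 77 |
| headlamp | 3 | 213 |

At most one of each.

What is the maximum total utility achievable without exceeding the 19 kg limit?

725

By utility per kg: thermos 86.50, headlamp 71.00, cook set 33.00 lead.
The ratio ordering already packs tightly: thermos + cook set + trekking poles + bear canister + headlamp, 19 kg, 725.
Runner-up thermos + cook set + trekking poles + headlamp tops out at 648.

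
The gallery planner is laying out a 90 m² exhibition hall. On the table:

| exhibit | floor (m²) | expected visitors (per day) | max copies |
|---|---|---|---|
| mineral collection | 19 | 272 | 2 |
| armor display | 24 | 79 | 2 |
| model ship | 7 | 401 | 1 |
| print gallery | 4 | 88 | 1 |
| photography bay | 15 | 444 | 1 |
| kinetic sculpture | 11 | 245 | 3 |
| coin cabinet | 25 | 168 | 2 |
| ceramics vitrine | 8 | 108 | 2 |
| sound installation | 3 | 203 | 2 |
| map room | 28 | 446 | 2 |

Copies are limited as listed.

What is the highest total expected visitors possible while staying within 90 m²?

2432

Greedy by ratio would take mineral collection + model ship + print gallery + photography bay + 3×kinetic sculpture + 2×sound installation: 84 m² used, total 2346.
Dropping mineral collection and print gallery frees 23 m²; slotting in map room (28 m²) lifts the total to 2432 at 89 m².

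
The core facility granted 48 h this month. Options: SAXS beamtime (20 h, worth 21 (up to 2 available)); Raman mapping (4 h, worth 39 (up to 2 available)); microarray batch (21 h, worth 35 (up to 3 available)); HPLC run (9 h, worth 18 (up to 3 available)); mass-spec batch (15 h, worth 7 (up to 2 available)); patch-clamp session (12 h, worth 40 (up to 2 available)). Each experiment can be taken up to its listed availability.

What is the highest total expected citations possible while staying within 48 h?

176

Taking 2×Raman mapping + HPLC run + 2×patch-clamp session: 41 h used, 176 in expected citations.
The spare 7 h is too small for any remaining experiment, and no exchange beats 176.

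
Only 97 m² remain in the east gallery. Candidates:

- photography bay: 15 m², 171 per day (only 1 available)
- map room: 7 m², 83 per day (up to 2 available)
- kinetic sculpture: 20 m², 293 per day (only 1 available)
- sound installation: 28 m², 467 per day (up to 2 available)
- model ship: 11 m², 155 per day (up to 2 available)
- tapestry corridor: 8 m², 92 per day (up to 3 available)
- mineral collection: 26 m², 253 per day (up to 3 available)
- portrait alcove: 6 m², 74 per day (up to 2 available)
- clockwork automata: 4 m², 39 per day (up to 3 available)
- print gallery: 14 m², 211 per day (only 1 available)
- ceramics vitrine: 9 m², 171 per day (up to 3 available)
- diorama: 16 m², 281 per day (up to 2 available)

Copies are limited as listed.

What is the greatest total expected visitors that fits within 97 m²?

By expected visitors per m²: ceramics vitrine 19.00, diorama 17.56, sound installation 16.68, print gallery 15.07 lead.
A density-first pass picks sound installation + portrait alcove + clockwork automata + 3×ceramics vitrine + 2×diorama — 1655 at 97 m².
The 28 m² tied up in portrait alcove and clockwork automata and 2×ceramics vitrine is better spent on sound installation — total rises to 1667 (97 m²).

1667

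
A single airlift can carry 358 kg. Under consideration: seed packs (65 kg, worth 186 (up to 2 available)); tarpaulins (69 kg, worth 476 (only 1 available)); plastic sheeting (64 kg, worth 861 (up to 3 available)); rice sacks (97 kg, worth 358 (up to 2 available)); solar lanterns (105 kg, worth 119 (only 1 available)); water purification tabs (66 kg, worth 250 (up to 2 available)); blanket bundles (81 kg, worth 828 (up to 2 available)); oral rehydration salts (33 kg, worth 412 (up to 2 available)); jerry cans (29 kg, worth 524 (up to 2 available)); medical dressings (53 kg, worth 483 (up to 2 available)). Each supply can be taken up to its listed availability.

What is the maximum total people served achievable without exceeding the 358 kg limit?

4597

Density check — jerry cans 18.07, plastic sheeting 13.45, oral rehydration salts 12.48 are the best per kg.
Taking the top-ratio supplies first gives 3×plastic sheeting + 2×oral rehydration salts + 2×jerry cans for 4455 (316 kg).
Dropping 2×oral rehydration salts frees 66 kg; slotting in 2×medical dressings (106 kg) lifts the total to 4597 at 356 kg.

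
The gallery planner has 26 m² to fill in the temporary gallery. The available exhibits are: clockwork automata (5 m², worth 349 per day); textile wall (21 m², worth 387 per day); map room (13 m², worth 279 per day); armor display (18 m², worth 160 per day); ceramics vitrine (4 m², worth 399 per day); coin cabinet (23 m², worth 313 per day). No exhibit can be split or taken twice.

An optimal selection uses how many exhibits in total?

Best achievable expected visitors is 1027.
One optimal bundle: clockwork automata + map room + ceramics vitrine (22 m²).
Every optimal selection uses 3 exhibits.

3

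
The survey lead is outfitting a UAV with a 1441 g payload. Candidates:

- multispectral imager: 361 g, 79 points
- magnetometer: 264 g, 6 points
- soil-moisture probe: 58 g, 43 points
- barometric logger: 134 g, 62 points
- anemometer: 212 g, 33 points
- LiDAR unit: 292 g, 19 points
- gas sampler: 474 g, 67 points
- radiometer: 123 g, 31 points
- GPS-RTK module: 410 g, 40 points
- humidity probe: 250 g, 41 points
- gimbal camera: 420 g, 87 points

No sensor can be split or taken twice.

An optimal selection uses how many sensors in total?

The maximum data value within 1441 g is 345.
For example multispectral imager + soil-moisture probe + barometric logger + anemometer + humidity probe + gimbal camera achieves it, using 1435 g.
Any selection reaching 345 contains exactly 6 sensors.

6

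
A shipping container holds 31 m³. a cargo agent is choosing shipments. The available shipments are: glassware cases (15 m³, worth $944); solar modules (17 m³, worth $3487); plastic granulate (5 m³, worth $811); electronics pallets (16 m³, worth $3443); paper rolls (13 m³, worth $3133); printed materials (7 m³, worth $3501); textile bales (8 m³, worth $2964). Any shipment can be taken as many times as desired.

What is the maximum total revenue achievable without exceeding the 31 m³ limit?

14004

Density check — printed materials 500.14, textile bales 370.50, paper rolls 241.00 are the best per m³.
The ratio ordering already packs tightly: 4×printed materials, 28 m³, 14004.
That's the maximum — no swap from here does better than 14004.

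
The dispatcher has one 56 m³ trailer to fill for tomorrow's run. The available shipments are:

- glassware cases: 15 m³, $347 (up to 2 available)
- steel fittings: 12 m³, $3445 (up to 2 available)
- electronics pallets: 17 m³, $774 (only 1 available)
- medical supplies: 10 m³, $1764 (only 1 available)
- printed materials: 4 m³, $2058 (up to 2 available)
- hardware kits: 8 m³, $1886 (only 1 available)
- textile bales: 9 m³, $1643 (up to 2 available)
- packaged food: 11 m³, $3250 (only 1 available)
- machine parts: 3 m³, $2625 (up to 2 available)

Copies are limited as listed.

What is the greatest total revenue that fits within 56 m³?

19906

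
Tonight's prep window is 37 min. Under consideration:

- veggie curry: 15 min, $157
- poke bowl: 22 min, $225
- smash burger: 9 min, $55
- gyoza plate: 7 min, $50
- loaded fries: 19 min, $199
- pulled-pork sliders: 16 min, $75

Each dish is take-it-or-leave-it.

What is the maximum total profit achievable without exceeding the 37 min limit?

Greedy by ratio would take veggie curry + loaded fries: 34 min used, total 356.
Replace loaded fries with poke bowl: the trade gains 26 net, giving 382 at 37 min.
Every other selection either busts 37 min or fails to beat 382.

382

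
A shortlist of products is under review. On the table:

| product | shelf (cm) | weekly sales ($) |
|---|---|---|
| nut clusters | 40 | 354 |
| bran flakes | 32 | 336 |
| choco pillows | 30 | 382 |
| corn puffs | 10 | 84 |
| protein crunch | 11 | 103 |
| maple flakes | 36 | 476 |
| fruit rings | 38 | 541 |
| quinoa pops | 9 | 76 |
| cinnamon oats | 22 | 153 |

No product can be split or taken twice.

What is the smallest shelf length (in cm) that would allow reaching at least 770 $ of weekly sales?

Need the lightest bundle worth ≥ 770.
choco pillows + maple flakes reaches 858 using 66 cm.
Any bundle with less than 66 cm falls short of 770.

66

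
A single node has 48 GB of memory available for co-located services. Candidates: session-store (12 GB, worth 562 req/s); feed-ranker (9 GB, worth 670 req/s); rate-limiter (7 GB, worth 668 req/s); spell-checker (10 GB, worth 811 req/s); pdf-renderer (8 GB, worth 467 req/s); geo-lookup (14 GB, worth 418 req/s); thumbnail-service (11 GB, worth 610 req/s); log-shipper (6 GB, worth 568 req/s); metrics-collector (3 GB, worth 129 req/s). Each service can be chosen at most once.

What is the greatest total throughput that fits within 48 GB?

Greedy by ratio would take feed-ranker + rate-limiter + spell-checker + pdf-renderer + log-shipper + metrics-collector: 43 GB used, total 3313.
Dropping pdf-renderer frees 8 GB; slotting in thumbnail-service (11 GB) lifts the total to 3456 at 46 GB.
The spare 2 GB is too small for any remaining service, and no exchange beats 3456.

3456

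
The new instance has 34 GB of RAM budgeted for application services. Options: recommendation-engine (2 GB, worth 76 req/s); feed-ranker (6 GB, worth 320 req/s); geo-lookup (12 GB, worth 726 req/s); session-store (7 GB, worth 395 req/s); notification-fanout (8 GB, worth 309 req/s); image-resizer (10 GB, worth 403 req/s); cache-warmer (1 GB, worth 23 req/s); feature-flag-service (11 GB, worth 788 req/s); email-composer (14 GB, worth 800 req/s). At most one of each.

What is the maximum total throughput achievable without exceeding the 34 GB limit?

By throughput per GB: feature-flag-service 71.64, geo-lookup 60.50, email-composer 57.14 lead.
A density-first pass picks recommendation-engine + geo-lookup + session-store + cache-warmer + feature-flag-service — 2008 at 33 GB.
Replace geo-lookup and cache-warmer with email-composer: the trade gains 51 net, giving 2059 at 34 GB.
Every other selection either busts 34 GB or fails to beat 2059.

2059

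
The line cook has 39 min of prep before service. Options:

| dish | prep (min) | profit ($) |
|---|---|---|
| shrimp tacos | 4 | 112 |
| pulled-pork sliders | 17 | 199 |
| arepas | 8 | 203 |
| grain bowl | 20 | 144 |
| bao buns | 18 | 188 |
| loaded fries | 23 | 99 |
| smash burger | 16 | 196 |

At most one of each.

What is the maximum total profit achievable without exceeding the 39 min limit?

514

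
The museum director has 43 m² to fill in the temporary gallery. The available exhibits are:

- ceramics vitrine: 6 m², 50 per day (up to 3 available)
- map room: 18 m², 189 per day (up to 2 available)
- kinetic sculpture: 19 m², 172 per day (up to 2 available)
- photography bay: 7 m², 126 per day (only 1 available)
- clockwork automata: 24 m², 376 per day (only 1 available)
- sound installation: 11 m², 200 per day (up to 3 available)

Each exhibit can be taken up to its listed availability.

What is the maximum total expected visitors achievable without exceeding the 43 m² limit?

726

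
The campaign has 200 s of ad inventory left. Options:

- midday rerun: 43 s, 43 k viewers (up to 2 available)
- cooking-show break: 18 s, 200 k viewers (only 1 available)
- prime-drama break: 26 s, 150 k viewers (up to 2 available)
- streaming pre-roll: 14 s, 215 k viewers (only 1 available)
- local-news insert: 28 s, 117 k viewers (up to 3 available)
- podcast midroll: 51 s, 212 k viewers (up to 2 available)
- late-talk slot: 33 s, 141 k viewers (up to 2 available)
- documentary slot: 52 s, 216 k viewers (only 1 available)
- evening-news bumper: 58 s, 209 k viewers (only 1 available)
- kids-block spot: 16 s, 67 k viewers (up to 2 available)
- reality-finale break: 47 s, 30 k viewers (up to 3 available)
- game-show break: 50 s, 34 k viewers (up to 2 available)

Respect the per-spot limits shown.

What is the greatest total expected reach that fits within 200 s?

1202

The ratio heuristic lands on cooking-show break + 2×prime-drama break + streaming pre-roll + 2×late-talk slot + 2×kids-block spot (1131) but leaves 18 s idle.
Dropping late-talk slot frees 33 s; slotting in podcast midroll (51 s) lifts the total to 1202 at 200 s.
Nothing else within 200 s beats 1202.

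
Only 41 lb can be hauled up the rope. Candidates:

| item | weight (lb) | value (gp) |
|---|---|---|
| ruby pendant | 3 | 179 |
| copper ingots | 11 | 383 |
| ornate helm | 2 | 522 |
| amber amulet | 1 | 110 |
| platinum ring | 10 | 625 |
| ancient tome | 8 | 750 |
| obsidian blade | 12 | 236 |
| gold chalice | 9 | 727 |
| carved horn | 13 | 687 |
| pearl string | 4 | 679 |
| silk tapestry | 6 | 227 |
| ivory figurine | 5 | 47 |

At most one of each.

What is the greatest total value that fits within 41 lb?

3654

The ratio heuristic lands on ruby pendant + ornate helm + amber amulet + platinum ring + ancient tome + gold chalice + pearl string (3592) but leaves 4 lb idle.
Dropping platinum ring frees 10 lb; slotting in carved horn (13 lb) lifts the total to 3654 at 40 lb.
Next best is ornate helm + amber amulet + platinum ring + ancient tome + gold chalice + pearl string + silk tapestry at 3640 (40 lb) — short by 14.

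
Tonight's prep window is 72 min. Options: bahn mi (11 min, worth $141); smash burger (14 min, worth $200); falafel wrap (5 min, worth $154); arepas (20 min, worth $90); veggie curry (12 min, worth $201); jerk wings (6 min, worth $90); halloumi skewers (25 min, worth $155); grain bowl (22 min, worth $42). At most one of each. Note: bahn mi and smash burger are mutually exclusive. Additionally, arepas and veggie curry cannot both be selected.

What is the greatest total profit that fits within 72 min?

Density check — falafel wrap 30.80, veggie curry 16.75, jerk wings 15.00, smash burger 14.29 are the best per min.
Best packing: smash burger + falafel wrap + veggie curry + jerk wings + halloumi skewers — 62 min, 800 total.

800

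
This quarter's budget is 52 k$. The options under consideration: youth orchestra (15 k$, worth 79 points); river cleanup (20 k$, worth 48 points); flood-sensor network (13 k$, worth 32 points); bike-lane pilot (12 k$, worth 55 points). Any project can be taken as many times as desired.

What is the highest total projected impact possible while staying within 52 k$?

244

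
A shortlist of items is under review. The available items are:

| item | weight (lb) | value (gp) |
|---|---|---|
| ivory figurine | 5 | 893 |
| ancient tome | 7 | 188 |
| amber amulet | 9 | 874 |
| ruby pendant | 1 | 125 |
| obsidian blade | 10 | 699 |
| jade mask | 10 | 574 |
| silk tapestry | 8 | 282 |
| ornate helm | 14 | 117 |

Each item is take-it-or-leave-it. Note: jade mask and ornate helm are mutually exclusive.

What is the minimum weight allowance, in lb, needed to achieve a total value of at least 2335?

Look for the lowest-weight combination reaching 2335.
Taking ivory figurine + amber amulet + obsidian blade gives 2466 (≥ 2335) for 24 lb.
Below 24 lb the best achievable stays under 2335.

24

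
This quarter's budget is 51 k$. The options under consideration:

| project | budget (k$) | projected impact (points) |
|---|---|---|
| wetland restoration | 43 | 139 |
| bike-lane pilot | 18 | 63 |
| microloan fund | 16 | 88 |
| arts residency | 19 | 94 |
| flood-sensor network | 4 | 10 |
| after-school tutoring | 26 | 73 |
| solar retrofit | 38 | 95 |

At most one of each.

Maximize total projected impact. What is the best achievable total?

By projected impact per k$: microloan fund 5.50, arts residency 4.95, bike-lane pilot 3.50 lead.
Microloan fund + arts residency + flood-sensor network uses 39 of the 51 k$ and totals 192.
The closest alternative, microloan fund + arts residency, reaches only 182.

192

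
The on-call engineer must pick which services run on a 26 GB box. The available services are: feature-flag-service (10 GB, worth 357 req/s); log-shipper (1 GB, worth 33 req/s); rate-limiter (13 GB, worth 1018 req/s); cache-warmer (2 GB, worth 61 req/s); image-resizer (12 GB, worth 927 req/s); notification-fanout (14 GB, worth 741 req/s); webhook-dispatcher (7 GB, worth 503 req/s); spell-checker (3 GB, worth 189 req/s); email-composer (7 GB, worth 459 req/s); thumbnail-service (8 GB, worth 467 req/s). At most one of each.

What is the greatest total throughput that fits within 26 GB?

Log-shipper + rate-limiter + image-resizer uses 26 of the 26 GB and totals 1978.
Nothing else within 26 GB beats 1978.

1978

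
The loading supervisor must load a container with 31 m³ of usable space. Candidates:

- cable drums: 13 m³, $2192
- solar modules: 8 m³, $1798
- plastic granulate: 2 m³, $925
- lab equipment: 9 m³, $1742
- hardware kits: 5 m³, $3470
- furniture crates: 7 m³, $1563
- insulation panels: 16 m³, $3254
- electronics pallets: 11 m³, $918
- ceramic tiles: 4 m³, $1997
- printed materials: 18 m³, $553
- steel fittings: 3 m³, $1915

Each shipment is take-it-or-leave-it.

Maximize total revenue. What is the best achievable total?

A density-first pass picks solar modules + plastic granulate + hardware kits + furniture crates + ceramic tiles + steel fittings — 11668 at 29 m³.
Replace furniture crates with lab equipment: the trade gains 179 net, giving 11847 at 31 m³.
Runner-up solar modules + plastic granulate + hardware kits + furniture crates + ceramic tiles + steel fittings tops out at 11668.

11847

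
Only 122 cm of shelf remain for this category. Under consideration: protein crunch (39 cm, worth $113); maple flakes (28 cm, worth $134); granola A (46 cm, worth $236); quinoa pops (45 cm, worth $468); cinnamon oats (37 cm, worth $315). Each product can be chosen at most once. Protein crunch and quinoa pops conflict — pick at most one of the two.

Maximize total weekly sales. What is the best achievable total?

Best packing: maple flakes + quinoa pops + cinnamon oats — 110 cm, 917 total.
Nothing else feasible within 122 cm beats 917.

917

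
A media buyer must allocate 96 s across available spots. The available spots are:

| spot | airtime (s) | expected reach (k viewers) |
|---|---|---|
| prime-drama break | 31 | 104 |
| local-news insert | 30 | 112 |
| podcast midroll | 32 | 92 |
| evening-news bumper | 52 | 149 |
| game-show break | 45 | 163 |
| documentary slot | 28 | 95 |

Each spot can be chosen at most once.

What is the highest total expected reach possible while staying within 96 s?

311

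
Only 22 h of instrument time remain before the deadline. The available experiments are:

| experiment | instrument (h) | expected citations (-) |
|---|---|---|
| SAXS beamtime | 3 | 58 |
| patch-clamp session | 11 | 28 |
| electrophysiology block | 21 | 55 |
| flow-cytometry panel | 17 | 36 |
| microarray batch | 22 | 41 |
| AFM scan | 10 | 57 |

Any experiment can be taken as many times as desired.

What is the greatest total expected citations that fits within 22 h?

406

Best packing: 7×SAXS beamtime — 21 h, 406 total.
That's the maximum — no swap from here does better than 406.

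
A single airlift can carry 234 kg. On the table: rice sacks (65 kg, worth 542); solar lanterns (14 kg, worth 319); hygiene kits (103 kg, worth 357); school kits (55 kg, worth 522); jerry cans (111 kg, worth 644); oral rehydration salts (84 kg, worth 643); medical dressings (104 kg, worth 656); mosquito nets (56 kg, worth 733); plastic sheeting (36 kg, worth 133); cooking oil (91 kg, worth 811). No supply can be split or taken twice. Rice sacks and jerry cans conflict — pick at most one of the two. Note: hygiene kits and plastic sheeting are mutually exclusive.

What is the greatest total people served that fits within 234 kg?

2405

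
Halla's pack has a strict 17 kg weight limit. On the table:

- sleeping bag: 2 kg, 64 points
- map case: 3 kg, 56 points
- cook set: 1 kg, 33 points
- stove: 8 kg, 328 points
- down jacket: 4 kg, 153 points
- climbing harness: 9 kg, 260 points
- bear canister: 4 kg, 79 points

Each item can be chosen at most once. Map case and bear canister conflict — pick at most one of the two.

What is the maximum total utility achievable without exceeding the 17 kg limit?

Ranking by ratio (utility/kg): stove 41.00, down jacket 38.25, cook set 33.00, sleeping bag 32.00.
The ratio heuristic lands on sleeping bag + cook set + stove + down jacket (578) but leaves 2 kg idle.
Replace cook set with map case: the trade gains 23 net, giving 601 at 17 kg.

601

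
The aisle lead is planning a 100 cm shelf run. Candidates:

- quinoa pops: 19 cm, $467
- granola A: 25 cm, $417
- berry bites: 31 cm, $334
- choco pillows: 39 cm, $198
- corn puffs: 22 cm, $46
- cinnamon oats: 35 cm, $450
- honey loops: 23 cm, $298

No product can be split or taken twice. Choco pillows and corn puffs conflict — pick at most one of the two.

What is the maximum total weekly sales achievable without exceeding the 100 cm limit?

1516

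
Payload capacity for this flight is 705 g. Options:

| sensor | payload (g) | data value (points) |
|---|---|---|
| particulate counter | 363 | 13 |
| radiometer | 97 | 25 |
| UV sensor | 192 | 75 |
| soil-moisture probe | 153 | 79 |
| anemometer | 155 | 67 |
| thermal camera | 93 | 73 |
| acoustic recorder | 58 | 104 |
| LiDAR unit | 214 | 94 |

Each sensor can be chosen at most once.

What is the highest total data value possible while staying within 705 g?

Best packing: soil-moisture probe + anemometer + thermal camera + acoustic recorder + LiDAR unit — 673 g, 417 total.
Runner-up UV sensor + soil-moisture probe + anemometer + thermal camera + acoustic recorder tops out at 398.

417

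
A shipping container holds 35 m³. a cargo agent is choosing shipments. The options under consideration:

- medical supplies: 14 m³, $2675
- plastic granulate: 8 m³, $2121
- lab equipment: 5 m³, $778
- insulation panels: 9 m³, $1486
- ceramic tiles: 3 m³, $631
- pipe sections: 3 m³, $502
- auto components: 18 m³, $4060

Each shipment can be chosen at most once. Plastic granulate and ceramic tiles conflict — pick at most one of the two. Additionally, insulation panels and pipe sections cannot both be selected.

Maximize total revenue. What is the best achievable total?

Plastic granulate + insulation panels + auto components uses 35 of the 35 m³ and totals 7667.
Next best is plastic granulate + lab equipment + pipe sections + auto components at 7461 (34 m³) — short by 206.

7667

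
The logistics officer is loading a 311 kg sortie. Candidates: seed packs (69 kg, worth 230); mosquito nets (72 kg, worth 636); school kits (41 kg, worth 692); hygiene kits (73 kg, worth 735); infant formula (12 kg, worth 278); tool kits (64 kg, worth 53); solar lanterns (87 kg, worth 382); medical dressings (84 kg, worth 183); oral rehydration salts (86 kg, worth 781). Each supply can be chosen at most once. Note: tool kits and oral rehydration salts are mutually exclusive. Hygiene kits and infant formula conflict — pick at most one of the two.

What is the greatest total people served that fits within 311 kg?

2844

Taking mosquito nets + school kits + hygiene kits + oral rehydration salts: 272 kg used, 2844 in people served.
Runner-up mosquito nets + school kits + infant formula + solar lanterns + oral rehydration salts tops out at 2769.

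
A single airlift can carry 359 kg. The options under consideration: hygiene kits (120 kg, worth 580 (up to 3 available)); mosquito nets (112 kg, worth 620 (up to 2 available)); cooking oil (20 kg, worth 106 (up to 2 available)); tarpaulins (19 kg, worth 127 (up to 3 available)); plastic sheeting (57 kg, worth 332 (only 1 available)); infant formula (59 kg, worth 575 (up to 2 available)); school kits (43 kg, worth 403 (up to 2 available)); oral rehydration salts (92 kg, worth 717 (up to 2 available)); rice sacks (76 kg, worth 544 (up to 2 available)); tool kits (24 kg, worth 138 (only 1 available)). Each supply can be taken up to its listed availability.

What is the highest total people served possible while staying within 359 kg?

3065

By people served per kg: infant formula 9.75, school kits 9.37, oral rehydration salts 7.79 lead.
Filling by ratio: 3×tarpaulins + 2×infant formula + 2×school kits + oral rehydration salts for 3054, with 6 kg left unused.
Replace tarpaulins with tool kits: the trade gains 11 net, giving 3065 at 358 kg.
Nothing else within 359 kg beats 3065.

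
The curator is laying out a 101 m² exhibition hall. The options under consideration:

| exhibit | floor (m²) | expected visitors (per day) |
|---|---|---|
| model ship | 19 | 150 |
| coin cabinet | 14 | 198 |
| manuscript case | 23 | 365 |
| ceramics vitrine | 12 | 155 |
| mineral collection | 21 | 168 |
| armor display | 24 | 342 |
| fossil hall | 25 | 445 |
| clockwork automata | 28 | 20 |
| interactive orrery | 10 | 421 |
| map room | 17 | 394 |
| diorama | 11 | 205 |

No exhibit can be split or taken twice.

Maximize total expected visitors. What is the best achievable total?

2028

Density check — interactive orrery 42.10, map room 23.18, diorama 18.64, fossil hall 17.80 are the best per m².
Best packing: coin cabinet + manuscript case + fossil hall + interactive orrery + map room + diorama — 100 m², 2028 total.
The spare 1 m² is too small for any remaining exhibit, and no exchange beats 2028.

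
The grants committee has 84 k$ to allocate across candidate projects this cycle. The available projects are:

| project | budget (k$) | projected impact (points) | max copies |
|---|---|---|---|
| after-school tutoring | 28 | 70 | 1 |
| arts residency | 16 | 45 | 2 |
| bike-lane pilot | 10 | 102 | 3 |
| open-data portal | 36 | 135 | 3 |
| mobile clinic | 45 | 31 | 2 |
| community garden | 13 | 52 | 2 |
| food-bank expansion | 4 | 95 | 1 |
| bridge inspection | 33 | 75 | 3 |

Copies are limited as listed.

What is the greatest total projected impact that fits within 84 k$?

588

Filling by ratio: arts residency + 3×bike-lane pilot + 2×community garden + food-bank expansion for 550, with 8 k$ left unused.
Dropping arts residency and community garden frees 29 k$; slotting in open-data portal (36 k$) lifts the total to 588 at 83 k$.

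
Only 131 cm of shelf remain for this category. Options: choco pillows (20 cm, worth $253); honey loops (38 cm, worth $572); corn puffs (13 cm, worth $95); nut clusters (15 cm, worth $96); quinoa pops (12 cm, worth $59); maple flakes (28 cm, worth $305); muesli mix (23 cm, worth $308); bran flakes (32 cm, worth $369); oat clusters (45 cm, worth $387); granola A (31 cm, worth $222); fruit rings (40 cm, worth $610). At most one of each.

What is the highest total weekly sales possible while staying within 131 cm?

1804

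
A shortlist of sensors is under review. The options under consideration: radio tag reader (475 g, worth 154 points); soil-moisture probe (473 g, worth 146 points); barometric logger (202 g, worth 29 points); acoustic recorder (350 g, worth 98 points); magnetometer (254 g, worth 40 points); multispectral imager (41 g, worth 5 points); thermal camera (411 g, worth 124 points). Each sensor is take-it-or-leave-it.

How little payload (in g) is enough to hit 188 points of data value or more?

Minimise g subject to total data value ≥ 188.
radio tag reader + barometric logger + multispectral imager: 188 data value at 718 g.
Any bundle with less than 718 g falls short of 188.

718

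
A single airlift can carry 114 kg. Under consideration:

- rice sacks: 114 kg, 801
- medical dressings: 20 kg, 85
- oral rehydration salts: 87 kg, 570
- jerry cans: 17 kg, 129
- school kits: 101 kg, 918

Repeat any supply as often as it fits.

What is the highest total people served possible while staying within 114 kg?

918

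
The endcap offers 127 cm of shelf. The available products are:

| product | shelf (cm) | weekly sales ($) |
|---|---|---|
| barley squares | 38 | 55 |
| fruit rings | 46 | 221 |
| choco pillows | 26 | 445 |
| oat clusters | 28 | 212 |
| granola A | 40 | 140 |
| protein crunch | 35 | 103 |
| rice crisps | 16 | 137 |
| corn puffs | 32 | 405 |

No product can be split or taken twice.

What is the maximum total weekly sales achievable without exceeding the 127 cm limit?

Greedy by ratio would take choco pillows + oat clusters + rice crisps + corn puffs: 102 cm used, total 1199.
The 28 cm tied up in oat clusters is better spent on fruit rings — total rises to 1208 (120 cm).
Runner-up choco pillows + oat clusters + granola A + corn puffs tops out at 1202.

1208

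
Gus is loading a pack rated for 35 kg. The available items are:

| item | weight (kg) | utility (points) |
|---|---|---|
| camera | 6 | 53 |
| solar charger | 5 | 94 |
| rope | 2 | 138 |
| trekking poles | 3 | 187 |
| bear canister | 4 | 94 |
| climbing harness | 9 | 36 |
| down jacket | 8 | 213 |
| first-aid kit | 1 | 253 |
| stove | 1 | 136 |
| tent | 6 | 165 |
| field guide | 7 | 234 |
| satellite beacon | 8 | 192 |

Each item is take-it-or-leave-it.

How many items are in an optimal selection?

Best achievable utility is 1447.
solar charger + rope + trekking poles + down jacket + first-aid kit + stove + field guide + satellite beacon hits 1447 at 35 kg.
All optima have 8 items.

8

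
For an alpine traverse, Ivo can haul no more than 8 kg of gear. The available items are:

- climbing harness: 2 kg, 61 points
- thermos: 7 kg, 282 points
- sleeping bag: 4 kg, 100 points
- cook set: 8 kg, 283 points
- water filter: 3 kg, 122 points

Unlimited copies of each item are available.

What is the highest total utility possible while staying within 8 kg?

305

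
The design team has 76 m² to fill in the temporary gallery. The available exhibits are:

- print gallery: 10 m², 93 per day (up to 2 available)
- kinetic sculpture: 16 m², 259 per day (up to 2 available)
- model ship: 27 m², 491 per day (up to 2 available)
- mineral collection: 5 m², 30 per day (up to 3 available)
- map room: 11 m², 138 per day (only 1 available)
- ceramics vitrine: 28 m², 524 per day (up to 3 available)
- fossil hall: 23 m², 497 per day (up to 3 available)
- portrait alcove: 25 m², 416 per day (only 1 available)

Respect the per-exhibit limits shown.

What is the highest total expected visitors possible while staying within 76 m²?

Mineral collection + 3×fossil hall uses 74 of the 76 m² and totals 1521.

1521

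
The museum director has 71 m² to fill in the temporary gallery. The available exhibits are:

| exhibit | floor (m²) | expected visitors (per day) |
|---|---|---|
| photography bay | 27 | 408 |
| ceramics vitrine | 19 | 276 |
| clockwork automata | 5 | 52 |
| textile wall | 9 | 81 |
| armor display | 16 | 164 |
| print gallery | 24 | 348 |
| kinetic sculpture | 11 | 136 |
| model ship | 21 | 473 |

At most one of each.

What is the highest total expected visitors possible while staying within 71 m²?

1157

Ranking by ratio (expected visitors/m²): model ship 22.52, photography bay 15.11, ceramics vitrine 14.53.
The ratio ordering already packs tightly: photography bay + ceramics vitrine + model ship, 67 m², 1157.
Every other selection either busts 71 m² or fails to beat 1157.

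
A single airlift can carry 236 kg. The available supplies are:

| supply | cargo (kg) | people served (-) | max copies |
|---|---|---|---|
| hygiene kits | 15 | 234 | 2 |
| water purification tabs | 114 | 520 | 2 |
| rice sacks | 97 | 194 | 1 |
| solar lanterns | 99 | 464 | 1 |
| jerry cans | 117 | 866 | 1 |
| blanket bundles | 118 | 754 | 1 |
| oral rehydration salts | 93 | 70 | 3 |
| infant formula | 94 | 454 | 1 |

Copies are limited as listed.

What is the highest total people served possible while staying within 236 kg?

Filling by ratio: 2×hygiene kits + jerry cans for 1334, with 89 kg left unused.
The 30 kg tied up in 2×hygiene kits is better spent on blanket bundles — total rises to 1620 (235 kg).

1620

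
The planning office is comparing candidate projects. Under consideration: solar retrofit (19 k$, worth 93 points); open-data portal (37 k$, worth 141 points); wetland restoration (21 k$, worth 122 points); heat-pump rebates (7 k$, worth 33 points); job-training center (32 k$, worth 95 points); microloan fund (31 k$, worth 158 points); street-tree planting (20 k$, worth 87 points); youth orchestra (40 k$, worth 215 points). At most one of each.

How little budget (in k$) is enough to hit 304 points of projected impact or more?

Look for the lowest-budget combination reaching 304.
Taking wetland restoration + heat-pump rebates + microloan fund gives 313 (≥ 304) for 59 k$.
Any bundle with less than 59 k$ falls short of 304.

59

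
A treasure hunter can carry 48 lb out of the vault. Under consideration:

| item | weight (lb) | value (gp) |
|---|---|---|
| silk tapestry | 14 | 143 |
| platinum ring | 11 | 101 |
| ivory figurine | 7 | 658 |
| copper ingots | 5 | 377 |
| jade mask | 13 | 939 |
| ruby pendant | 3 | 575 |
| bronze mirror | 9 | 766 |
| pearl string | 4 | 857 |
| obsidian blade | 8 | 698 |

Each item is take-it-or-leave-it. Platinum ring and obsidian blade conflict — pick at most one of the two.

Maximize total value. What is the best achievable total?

Taking ivory figurine + jade mask + ruby pendant + bronze mirror + pearl string + obsidian blade: 44 lb used, 4493 in value.

4493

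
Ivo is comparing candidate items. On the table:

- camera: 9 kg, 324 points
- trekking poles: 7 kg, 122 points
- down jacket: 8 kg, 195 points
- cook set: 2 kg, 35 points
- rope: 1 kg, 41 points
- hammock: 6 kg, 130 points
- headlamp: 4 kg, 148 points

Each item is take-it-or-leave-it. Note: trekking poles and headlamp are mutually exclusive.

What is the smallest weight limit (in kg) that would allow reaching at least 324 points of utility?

Look for the lowest-weight combination reaching 324.
camera: 324 utility at 9 kg.
No combination under 9 kg hits 324.

9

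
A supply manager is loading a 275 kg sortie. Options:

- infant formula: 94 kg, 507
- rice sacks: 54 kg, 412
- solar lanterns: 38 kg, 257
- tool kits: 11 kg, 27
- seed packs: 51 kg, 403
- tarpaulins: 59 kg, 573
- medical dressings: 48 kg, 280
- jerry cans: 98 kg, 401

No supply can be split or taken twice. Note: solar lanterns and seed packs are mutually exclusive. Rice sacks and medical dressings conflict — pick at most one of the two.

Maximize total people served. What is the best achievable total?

Density check — tarpaulins 9.71, seed packs 7.90, rice sacks 7.63, solar lanterns 6.76 are the best per kg.
Best packing: infant formula + rice sacks + tool kits + seed packs + tarpaulins — 269 kg, 1922 total.
Runner-up infant formula + rice sacks + seed packs + tarpaulins tops out at 1895.

1922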